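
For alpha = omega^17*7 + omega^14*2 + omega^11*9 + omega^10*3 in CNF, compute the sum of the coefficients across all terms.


CNF: omega^17*7 + omega^14*2 + omega^11*9 + omega^10*3
Coefficients: 7 + 2 + 9 + 3 = 21

21


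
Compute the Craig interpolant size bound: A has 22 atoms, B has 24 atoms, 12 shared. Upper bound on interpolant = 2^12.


Shared atoms = 12
Craig interpolant size bound = 2^12
= 4096

4096


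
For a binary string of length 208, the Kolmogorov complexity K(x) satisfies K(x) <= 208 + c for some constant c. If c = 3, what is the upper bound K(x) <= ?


K(x) <= |x| + c = 208 + 3 = 211

211


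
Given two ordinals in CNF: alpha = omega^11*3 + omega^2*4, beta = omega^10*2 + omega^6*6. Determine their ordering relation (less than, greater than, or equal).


Compare term by term from highest exponent:
alpha = omega^11*3 + omega^2*4
beta = omega^10*2 + omega^6*6
Term 1: alpha has omega^11*3, beta has omega^10*2
Term 2: alpha has omega^2*4, beta has omega^6*6
Result: alpha > beta

alpha > beta


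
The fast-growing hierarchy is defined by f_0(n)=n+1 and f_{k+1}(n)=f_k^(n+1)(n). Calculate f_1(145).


f_1(145) = f_0^146(145)
f_0 adds 1 each time, applied 146 times.
f_1(145) = 145 + 146 = 291

291


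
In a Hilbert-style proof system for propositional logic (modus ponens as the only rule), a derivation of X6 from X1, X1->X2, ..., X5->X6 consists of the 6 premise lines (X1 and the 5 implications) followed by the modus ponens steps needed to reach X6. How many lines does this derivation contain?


We have 6 premise lines: X1 and 5 implications.
Each implication is detached once by MP, giving 5 MP lines.
6 premise lines + 5 MP lines = 11 total lines.

11


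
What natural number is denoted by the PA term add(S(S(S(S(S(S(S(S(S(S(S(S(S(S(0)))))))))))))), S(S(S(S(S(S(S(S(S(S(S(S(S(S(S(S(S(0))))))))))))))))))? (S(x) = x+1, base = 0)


add(S^14(0), S^17(0)):
S^14(0) = 14
S^17(0) = 17
14 + 17 = 31

31


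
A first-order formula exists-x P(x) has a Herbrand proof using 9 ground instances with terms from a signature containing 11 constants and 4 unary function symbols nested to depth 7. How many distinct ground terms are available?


Herbrand terms by depth:
Depth 0: 11 constants
Depth 1: 44 new terms (running total: 55)
Depth 2: 176 new terms (running total: 231)
Depth 3: 704 new terms (running total: 935)
Depth 4: 2816 new terms (running total: 3751)
Depth 5: 11264 new terms (running total: 15015)
Depth 6: 45056 new terms (running total: 60071)
Depth 7: 180224 new terms (running total: 240295)
Total distinct ground terms = 240295

240295


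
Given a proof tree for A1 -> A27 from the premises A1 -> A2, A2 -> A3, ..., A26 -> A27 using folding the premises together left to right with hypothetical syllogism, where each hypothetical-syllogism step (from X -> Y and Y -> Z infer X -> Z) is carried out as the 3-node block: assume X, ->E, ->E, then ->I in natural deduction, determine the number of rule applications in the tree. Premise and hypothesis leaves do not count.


There are 26 premises in the chain. The first HS step combines premises 1 and 2; each further premise needs one more HS step.
So 26 premises require 26 - 1 = 25 hypothetical-syllogism steps.
Each HS step uses 3 inference nodes (->E, ->E, ->I).
25 * 3 = 75 total inference nodes.

75


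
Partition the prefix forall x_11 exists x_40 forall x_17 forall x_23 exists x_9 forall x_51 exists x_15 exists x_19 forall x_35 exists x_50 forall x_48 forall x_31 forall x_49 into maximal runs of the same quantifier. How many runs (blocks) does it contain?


Alternations = 8.
Blocks = alternations + 1 = 9

9


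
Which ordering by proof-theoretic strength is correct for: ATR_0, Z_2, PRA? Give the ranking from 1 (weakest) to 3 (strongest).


Ordering by consistency strength:
1. PRA
2. ATR_0
3. Z_2


ATR_0=2, Z_2=3, PRA=1


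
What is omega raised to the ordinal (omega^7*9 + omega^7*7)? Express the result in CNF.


omega^(omega^7*9 + omega^7*7):
Both terms of the exponent have the same exponent 7, so they merge: omega^7*9 + omega^7*7 = omega^7*(9+7) = omega^7*16.
omega raised to a CNF ordinal is a single CNF term: Result = omega^(omega^7*16)

omega^(omega^7*16)


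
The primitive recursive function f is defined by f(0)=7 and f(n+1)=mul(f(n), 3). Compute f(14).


f(0) = 7
f(1) = mul(f(0), 3) = mul(7, 3) = 21
f(2) = mul(f(1), 3) = mul(21, 3) = 63
f(3) = mul(f(2), 3) = mul(63, 3) = 189
f(4) = mul(f(3), 3) = mul(189, 3) = 567
f(5) = mul(f(4), 3) = mul(567, 3) = 1701
f(6) = mul(f(5), 3) = mul(1701, 3) = 5103
f(7) = mul(f(6), 3) = mul(5103, 3) = 15309
f(8) = mul(f(7), 3) = mul(15309, 3) = 45927
f(9) = mul(f(8), 3) = mul(45927, 3) = 137781
f(10) = mul(f(9), 3) = mul(137781, 3) = 413343
f(11) = mul(f(10), 3) = mul(413343, 3) = 1240029
f(12) = mul(f(11), 3) = mul(1240029, 3) = 3720087
f(13) = mul(f(12), 3) = mul(3720087, 3) = 11160261
f(14) = mul(f(13), 3) = mul(11160261, 3) = 33480783


33480783


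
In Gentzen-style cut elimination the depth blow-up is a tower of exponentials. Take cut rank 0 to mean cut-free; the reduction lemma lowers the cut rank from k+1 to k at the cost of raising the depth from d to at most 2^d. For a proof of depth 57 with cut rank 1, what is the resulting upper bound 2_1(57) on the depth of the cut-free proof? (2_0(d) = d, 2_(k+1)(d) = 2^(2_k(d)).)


Each rank reduction sends depth d to at most 2^d; cut rank r needs r reductions.
2_0(57) = 57
2_1(57) = 2^57 = 144115188075855872
Cut-free depth bound = 144115188075855872

144115188075855872


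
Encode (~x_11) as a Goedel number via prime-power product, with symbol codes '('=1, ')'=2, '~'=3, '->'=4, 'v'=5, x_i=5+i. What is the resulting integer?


Formula: (~x_11)
Symbol codes: [1, 3, 16, 2]
Primes: [2, 3, 5, 7]
p_1^1 = 2^1 = 2
p_2^3 = 3^3 = 27
p_3^16 = 5^16 = 152587890625
p_4^2 = 7^2 = 49
Product = 403747558593750

403747558593750


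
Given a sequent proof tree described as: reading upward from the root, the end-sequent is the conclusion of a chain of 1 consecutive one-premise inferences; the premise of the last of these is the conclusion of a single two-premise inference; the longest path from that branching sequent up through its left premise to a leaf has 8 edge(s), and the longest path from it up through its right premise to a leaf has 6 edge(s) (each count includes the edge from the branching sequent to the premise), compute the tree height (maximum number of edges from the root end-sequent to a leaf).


Longest path through the left premise: 8 edges (measured from the branching sequent)
Longest path through the right premise: 6 edges
Height of the subtree rooted at the branching sequent: max(8, 6) = 8
The branching sequent sits 1 edges above the root (the chain of one-premise inferences), so height = 8 + 1 = 9

9


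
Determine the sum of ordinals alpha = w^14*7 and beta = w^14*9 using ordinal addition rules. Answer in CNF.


Ordinal addition w^14*7 + w^14*9:
Both terms have the same exponent 14.
w^e*c + w^e*d = w^e*(c+d).
Result = w^14*(7+9) = w^14*16

w^14*16


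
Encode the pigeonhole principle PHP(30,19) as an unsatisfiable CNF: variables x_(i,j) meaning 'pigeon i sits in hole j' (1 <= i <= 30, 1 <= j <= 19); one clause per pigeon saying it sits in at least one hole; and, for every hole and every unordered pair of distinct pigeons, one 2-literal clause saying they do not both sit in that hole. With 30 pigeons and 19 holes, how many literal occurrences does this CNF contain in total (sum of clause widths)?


PHP(30,19): 30 pigeons, 19 holes, 30*19 = 570 variables.
- pigeon clauses: one per pigeon -> 30 clauses of width 19 -> 570 literals
- hole clauses: 19 holes * C(30,2) = 19 * 435 -> 8265 clauses of width 2 -> 16530 literals
Total literal occurrences = 570 + 16530 = 17100

17100


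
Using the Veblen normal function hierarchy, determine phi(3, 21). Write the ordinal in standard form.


phi(3, 21):
phi(3, beta) = eta_beta (the beta-th eta number, fixed point of zeta).
phi(3, 21) = eta_21

eta_21


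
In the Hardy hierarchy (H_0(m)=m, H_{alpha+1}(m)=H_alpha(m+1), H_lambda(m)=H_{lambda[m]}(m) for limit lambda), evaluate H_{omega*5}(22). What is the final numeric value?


H_{omega*5}(22):
For the Hardy hierarchy, H_{omega*k}(n) = 2^k * n.
2^5 = 32.
32 * 22 = 704

704


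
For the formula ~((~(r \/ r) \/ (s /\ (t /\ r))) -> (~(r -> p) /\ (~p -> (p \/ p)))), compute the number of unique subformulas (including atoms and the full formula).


Formula: ~((~(r \/ r) \/ (s /\ (t /\ r))) -> (~(r -> p) /\ (~p -> (p \/ p))))
Subformulas found:
  1. r
  2. s
  3. t
  4. p
  5. ~p
  6. (p \/ p)
  7. (t /\ r)
  8. (r -> p)
  9. (r \/ r)
  10. ~(r \/ r)
  11. ~(r -> p)
  12. (s /\ (t /\ r))
  13. (~p -> (p \/ p))
  14. (~(r \/ r) \/ (s /\ (t /\ r)))
  15. (~(r -> p) /\ (~p -> (p \/ p)))
  16. ((~(r \/ r) \/ (s /\ (t /\ r))) -> (~(r -> p) /\ (~p -> (p \/ p))))
  17. ~((~(r \/ r) \/ (s /\ (t /\ r))) -> (~(r -> p) /\ (~p -> (p \/ p))))
Total distinct subformulas = 17

17


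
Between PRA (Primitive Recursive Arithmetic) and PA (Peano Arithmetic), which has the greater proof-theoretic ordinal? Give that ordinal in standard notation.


Proof-theoretic ordinal of PRA (Primitive Recursive Arithmetic): omega^omega
Proof-theoretic ordinal of PA (Peano Arithmetic): epsilon_0
Comparing: omega^omega < epsilon_0.
The larger ordinal is epsilon_0 (from PA (Peano Arithmetic)).

epsilon_0


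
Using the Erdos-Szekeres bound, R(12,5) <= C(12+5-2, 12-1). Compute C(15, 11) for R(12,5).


R(12,5) <= C(12+5-2, 12-1) = C(15, 11)
C(15, 11) = 15! / (11! * 4!)
= 1365

1365


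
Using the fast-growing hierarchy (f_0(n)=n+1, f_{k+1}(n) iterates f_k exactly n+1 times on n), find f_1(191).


f_1(191) = f_0^192(191)
f_0 adds 1 each time, applied 192 times.
f_1(191) = 191 + 192 = 383

383


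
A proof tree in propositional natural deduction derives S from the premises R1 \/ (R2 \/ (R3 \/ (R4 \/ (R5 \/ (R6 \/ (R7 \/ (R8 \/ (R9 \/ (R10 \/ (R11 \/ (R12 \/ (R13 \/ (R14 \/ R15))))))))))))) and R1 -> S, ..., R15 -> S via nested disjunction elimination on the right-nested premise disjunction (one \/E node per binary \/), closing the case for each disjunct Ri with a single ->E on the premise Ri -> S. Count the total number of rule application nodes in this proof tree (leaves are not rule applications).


The premise R1 \/ (R2 \/ (R3 \/ (R4 \/ (R5 \/ (R6 \/ (R7 \/ (R8 \/ (R9 \/ (R10 \/ (R11 \/ (R12 \/ (R13 \/ (R14 \/ R15))))))))))))) contains 15 disjuncts, hence 14 binary \/ connectives.
- Each binary \/ is eliminated once: 14 \/E nodes.
- Each of the 15 cases Ri derives S by one ->E with Ri -> S: 15 ->E nodes.
Total = 14 + 15 = 29

29


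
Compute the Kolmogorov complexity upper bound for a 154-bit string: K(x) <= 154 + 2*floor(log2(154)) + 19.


floor(log2(154)) = 7
2 * 7 = 14
K(x) <= 154 + 14 + 19 = 187

187


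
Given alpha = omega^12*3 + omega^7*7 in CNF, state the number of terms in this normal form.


CNF: omega^12*3 + omega^7*7
Count the summands separated by '+':
  term 1: omega^12*3
  term 2: omega^7*7
Total terms = 2

2


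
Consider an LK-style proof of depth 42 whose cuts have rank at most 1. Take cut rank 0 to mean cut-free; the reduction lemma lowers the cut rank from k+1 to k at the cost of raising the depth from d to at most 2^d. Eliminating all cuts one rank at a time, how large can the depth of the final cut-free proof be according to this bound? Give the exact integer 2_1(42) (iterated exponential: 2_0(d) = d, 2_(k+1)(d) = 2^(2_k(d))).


Each rank reduction sends depth d to at most 2^d; cut rank r needs r reductions.
2_0(42) = 42
2_1(42) = 2^42 = 4398046511104
Cut-free depth bound = 4398046511104

4398046511104


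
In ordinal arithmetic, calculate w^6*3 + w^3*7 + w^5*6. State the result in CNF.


Ordinal addition (w^6*3 + w^3*7) + w^5*6:
alpha's leading term has exponent 6 > beta's exponent 5, so it survives.
alpha's tail term has exponent 3 < beta's exponent 5, so it is absorbed by beta.
In ordinal addition, any term followed by a strictly larger-exponent term is absorbed.
Result = w^6*3 + w^5*6

w^6*3 + w^5*6


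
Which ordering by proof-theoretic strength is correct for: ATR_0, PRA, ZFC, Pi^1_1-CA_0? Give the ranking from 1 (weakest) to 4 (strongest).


Ordering by consistency strength:
1. PRA
2. ATR_0
3. Pi^1_1-CA_0
4. ZFC


ATR_0=2, PRA=1, ZFC=4, Pi^1_1-CA_0=3


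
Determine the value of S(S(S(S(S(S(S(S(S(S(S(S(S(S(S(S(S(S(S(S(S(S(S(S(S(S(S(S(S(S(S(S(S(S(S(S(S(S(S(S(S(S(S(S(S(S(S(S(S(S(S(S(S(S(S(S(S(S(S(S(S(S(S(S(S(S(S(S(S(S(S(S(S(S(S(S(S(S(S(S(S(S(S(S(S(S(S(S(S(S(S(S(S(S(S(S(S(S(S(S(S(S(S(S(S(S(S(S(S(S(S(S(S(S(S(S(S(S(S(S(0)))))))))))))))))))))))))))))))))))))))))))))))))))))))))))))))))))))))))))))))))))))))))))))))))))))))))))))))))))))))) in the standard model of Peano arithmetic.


Counting successors applied to 0:
120 applications of S to 0 = 120

120


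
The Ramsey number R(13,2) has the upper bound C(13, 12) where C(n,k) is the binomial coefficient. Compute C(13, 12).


R(13,2) <= C(13+2-2, 13-1) = C(13, 12)
C(13, 12) = 13! / (12! * 1!)
= 13

13


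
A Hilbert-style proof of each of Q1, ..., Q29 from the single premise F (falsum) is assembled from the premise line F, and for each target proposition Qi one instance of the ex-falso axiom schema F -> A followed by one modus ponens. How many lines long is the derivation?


Ex falso, line by line:
- 1 premise line (F)
- 29 targets, each needing 1 axiom instance (F -> Qi) + 1 MP = 2 lines: 2 * 29 = 58
Total = 1 + 58 = 59 lines.

59


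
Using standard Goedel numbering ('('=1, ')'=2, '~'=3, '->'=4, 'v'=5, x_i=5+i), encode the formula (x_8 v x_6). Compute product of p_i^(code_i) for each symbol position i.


Formula: (x_8 v x_6)
Symbol codes: [1, 13, 5, 11, 2]
Primes: [2, 3, 5, 7, 11]
p_1^1 = 2^1 = 2
p_2^13 = 3^13 = 1594323
p_3^5 = 5^5 = 3125
p_4^11 = 7^11 = 1977326743
p_5^2 = 11^2 = 121
Product = 2384076238065491681250

2384076238065491681250


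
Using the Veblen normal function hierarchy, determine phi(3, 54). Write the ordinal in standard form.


phi(3, 54):
phi(3, beta) = eta_beta (the beta-th eta number, fixed point of zeta).
phi(3, 54) = eta_54

eta_54


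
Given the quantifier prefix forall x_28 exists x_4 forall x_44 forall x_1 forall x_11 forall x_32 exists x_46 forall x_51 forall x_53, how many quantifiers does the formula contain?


Quantifier prefix has 9 quantifier symbols.
Quantifier depth = 9

9


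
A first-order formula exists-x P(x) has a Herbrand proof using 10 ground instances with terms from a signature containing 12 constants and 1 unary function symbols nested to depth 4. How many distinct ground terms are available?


Herbrand terms by depth:
Depth 0: 12 constants
Depth 1: 12 new terms (running total: 24)
Depth 2: 12 new terms (running total: 36)
Depth 3: 12 new terms (running total: 48)
Depth 4: 12 new terms (running total: 60)
Total distinct ground terms = 60

60


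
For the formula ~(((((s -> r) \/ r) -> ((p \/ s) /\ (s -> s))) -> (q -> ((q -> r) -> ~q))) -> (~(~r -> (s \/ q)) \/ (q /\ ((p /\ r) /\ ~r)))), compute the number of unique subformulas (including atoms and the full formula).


Formula: ~(((((s -> r) \/ r) -> ((p \/ s) /\ (s -> s))) -> (q -> ((q -> r) -> ~q))) -> (~(~r -> (s \/ q)) \/ (q /\ ((p /\ r) /\ ~r))))
Subformulas found:
  1. r
  2. q
  3. s
  4. p
  5. ~r
  6. ~q
  7. (s -> r)
  8. (p /\ r)
  9. (s \/ q)
  10. (p \/ s)
  11. (q -> r)
  12. (s -> s)
  13. ((s -> r) \/ r)
  14. (~r -> (s \/ q))
  15. ((p /\ r) /\ ~r)
  16. ((q -> r) -> ~q)
  17. ~(~r -> (s \/ q))
  18. ((p \/ s) /\ (s -> s))
  19. (q -> ((q -> r) -> ~q))
  20. (q /\ ((p /\ r) /\ ~r))
  21. (((s -> r) \/ r) -> ((p \/ s) /\ (s -> s)))
  22. (~(~r -> (s \/ q)) \/ (q /\ ((p /\ r) /\ ~r)))
  23. ((((s -> r) \/ r) -> ((p \/ s) /\ (s -> s))) -> (q -> ((q -> r) -> ~q)))
  24. (((((s -> r) \/ r) -> ((p \/ s) /\ (s -> s))) -> (q -> ((q -> r) -> ~q))) -> (~(~r -> (s \/ q)) \/ (q /\ ((p /\ r) /\ ~r))))
  25. ~(((((s -> r) \/ r) -> ((p \/ s) /\ (s -> s))) -> (q -> ((q -> r) -> ~q))) -> (~(~r -> (s \/ q)) \/ (q /\ ((p /\ r) /\ ~r))))
Total distinct subformulas = 25

25


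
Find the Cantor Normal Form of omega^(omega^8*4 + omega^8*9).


omega^(omega^8*4 + omega^8*9):
Both terms of the exponent have the same exponent 8, so they merge: omega^8*4 + omega^8*9 = omega^8*(4+9) = omega^8*13.
omega raised to a CNF ordinal is a single CNF term: Result = omega^(omega^8*13)

omega^(omega^8*13)


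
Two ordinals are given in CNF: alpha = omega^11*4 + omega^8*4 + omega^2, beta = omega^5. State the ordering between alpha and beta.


Compare term by term from highest exponent:
alpha = omega^11*4 + omega^8*4 + omega^2
beta = omega^5
Term 1: alpha has omega^11*4, beta has omega^5*1
Term 2: alpha has omega^8*4, beta has omega^0*0
Term 3: alpha has omega^2*1, beta has omega^0*0
Result: alpha > beta

alpha > beta


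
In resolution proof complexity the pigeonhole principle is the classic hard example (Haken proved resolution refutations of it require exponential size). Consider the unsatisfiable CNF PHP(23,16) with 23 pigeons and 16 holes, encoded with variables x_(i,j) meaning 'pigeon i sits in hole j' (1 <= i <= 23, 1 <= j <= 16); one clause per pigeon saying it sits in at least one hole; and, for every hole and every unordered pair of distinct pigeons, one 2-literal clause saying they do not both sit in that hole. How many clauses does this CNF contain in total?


PHP(23,16): 23 pigeons, 16 holes, 23*16 = 368 variables.
- pigeon clauses: one per pigeon -> 23 clauses
- hole clauses: 16 holes * C(23,2) = 16 * 253 -> 4048 clauses
Total clauses = 23 + 4048 = 4071

4071


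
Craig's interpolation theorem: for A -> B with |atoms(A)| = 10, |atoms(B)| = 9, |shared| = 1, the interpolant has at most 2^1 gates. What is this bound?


Shared atoms = 1
Craig interpolant size bound = 2^1
= 2

2


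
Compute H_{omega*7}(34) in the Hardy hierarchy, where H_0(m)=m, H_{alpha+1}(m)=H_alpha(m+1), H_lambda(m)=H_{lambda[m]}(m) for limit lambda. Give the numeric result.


H_{omega*7}(34):
For the Hardy hierarchy, H_{omega*k}(n) = 2^k * n.
2^7 = 128.
128 * 34 = 4352

4352


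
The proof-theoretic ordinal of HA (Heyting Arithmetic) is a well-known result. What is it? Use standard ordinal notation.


The proof-theoretic ordinal of HA (Heyting Arithmetic) is a standard result in ordinal analysis.
This ordinal is the supremum of order types of primitive recursive well-orderings
that the theory can prove to be well-ordered.
For HA (Heyting Arithmetic), the proof-theoretic ordinal is epsilon_0.

epsilon_0


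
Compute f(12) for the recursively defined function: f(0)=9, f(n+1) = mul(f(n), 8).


f(0) = 9
f(1) = mul(f(0), 8) = mul(9, 8) = 72
f(2) = mul(f(1), 8) = mul(72, 8) = 576
f(3) = mul(f(2), 8) = mul(576, 8) = 4608
f(4) = mul(f(3), 8) = mul(4608, 8) = 36864
f(5) = mul(f(4), 8) = mul(36864, 8) = 294912
f(6) = mul(f(5), 8) = mul(294912, 8) = 2359296
f(7) = mul(f(6), 8) = mul(2359296, 8) = 18874368
f(8) = mul(f(7), 8) = mul(18874368, 8) = 150994944
f(9) = mul(f(8), 8) = mul(150994944, 8) = 1207959552
f(10) = mul(f(9), 8) = mul(1207959552, 8) = 9663676416
f(11) = mul(f(10), 8) = mul(9663676416, 8) = 77309411328
f(12) = mul(f(11), 8) = mul(77309411328, 8) = 618475290624


618475290624


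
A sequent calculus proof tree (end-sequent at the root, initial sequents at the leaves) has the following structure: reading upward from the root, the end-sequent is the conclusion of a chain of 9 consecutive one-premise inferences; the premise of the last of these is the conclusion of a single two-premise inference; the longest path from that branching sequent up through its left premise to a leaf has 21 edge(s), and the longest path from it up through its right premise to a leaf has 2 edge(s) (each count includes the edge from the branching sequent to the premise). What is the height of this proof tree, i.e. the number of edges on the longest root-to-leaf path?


Longest path through the left premise: 21 edges (measured from the branching sequent)
Longest path through the right premise: 2 edges
Height of the subtree rooted at the branching sequent: max(21, 2) = 21
The branching sequent sits 9 edges above the root (the chain of one-premise inferences), so height = 21 + 9 = 30

30


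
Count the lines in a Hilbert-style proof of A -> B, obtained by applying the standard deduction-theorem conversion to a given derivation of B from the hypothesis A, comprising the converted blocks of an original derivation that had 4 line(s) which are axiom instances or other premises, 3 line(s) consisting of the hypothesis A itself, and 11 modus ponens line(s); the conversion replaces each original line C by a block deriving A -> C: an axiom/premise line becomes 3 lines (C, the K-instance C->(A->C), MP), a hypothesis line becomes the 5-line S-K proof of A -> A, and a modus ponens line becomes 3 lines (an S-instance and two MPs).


Deduction-theorem conversion, block by block:
- 4 axiom/premise lines -> 3 lines each = 12
- 3 hypothesis lines -> 5 lines each (identity proof A->A) = 15
- 11 MP lines -> 3 lines each (S-instance, MP, MP) = 33
Total = 12 + 15 + 33 = 60 lines.

60


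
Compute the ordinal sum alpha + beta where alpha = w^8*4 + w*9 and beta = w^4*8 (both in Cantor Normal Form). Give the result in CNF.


Ordinal addition (w^8*4 + w*9) + w^4*8:
alpha's leading term has exponent 8 > beta's exponent 4, so it survives.
alpha's tail term has exponent 1 < beta's exponent 4, so it is absorbed by beta.
In ordinal addition, any term followed by a strictly larger-exponent term is absorbed.
Result = w^8*4 + w^4*8

w^8*4 + w^4*8


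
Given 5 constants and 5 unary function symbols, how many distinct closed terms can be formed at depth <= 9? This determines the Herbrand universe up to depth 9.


Herbrand terms by depth:
Depth 0: 5 constants
Depth 1: 25 new terms (running total: 30)
Depth 2: 125 new terms (running total: 155)
Depth 3: 625 new terms (running total: 780)
Depth 4: 3125 new terms (running total: 3905)
Depth 5: 15625 new terms (running total: 19530)
Depth 6: 78125 new terms (running total: 97655)
Depth 7: 390625 new terms (running total: 488280)
Depth 8: 1953125 new terms (running total: 2441405)
Depth 9: 9765625 new terms (running total: 12207030)
Total distinct ground terms = 12207030

12207030


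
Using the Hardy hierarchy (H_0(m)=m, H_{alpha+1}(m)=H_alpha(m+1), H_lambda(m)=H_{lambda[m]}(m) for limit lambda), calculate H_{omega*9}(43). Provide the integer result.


H_{omega*9}(43):
For the Hardy hierarchy, H_{omega*k}(n) = 2^k * n.
2^9 = 512.
512 * 43 = 22016

22016


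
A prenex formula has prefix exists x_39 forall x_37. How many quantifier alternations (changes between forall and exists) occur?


Walk the prefix and count type changes:
  position 1: exists -> forall <-- alternation
Total alternations = 1

1


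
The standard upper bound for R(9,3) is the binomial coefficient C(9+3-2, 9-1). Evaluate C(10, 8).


R(9,3) <= C(9+3-2, 9-1) = C(10, 8)
C(10, 8) = 10! / (8! * 2!)
= 45

45


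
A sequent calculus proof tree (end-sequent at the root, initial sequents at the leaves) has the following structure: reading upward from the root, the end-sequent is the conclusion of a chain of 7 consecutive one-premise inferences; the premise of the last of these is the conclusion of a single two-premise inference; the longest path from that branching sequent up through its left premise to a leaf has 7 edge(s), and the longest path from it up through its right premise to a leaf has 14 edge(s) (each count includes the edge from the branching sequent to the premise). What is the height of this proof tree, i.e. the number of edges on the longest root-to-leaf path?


Longest path through the left premise: 7 edges (measured from the branching sequent)
Longest path through the right premise: 14 edges
Height of the subtree rooted at the branching sequent: max(7, 14) = 14
The branching sequent sits 7 edges above the root (the chain of one-premise inferences), so height = 14 + 7 = 21

21


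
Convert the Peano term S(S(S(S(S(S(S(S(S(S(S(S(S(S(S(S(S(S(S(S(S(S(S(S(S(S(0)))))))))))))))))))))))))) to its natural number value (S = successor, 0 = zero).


Counting successors applied to 0:
26 applications of S to 0 = 26

26


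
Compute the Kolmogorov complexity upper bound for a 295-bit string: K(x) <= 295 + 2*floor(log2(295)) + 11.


floor(log2(295)) = 8
2 * 8 = 16
K(x) <= 295 + 16 + 11 = 322

322


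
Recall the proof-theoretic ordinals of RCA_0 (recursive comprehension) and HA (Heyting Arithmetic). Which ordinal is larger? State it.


Proof-theoretic ordinal of RCA_0 (recursive comprehension): omega^omega
Proof-theoretic ordinal of HA (Heyting Arithmetic): epsilon_0
Comparing: omega^omega < epsilon_0.
The larger ordinal is epsilon_0 (from HA (Heyting Arithmetic)).

epsilon_0


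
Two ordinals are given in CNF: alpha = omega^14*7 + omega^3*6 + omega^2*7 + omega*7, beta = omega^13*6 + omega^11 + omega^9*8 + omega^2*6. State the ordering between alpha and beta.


Compare term by term from highest exponent:
alpha = omega^14*7 + omega^3*6 + omega^2*7 + omega*7
beta = omega^13*6 + omega^11 + omega^9*8 + omega^2*6
Term 1: alpha has omega^14*7, beta has omega^13*6
Term 2: alpha has omega^3*6, beta has omega^11*1
Term 3: alpha has omega^2*7, beta has omega^9*8
Term 4: alpha has omega^1*7, beta has omega^2*6
Result: alpha > beta

alpha > beta


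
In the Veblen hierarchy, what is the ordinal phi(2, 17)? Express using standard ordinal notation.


phi(2, 17):
phi(2, beta) = zeta_beta (the beta-th zeta number, fixed point of epsilon).
phi(2, 17) = zeta_17

zeta_17


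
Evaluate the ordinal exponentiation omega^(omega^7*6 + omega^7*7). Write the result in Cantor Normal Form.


omega^(omega^7*6 + omega^7*7):
Both terms of the exponent have the same exponent 7, so they merge: omega^7*6 + omega^7*7 = omega^7*(6+7) = omega^7*13.
omega raised to a CNF ordinal is a single CNF term: Result = omega^(omega^7*13)

omega^(omega^7*13)


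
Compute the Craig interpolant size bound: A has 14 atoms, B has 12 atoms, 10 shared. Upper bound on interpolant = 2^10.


Shared atoms = 10
Craig interpolant size bound = 2^10
= 1024

1024


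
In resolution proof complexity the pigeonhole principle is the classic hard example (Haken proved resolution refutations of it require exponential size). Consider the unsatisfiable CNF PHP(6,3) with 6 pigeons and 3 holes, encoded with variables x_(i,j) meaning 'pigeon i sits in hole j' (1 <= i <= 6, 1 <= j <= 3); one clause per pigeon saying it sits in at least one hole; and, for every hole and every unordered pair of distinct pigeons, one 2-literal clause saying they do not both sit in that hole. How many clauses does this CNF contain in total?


PHP(6,3): 6 pigeons, 3 holes, 6*3 = 18 variables.
- pigeon clauses: one per pigeon -> 6 clauses
- hole clauses: 3 holes * C(6,2) = 3 * 15 -> 45 clauses
Total clauses = 6 + 45 = 51

51


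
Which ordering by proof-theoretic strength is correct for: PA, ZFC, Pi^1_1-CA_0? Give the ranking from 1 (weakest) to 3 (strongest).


Ordering by consistency strength:
1. PA
2. Pi^1_1-CA_0
3. ZFC


PA=1, ZFC=3, Pi^1_1-CA_0=2


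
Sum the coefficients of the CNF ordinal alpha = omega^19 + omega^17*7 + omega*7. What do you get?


CNF: omega^19 + omega^17*7 + omega*7
Coefficients: 1 + 7 + 7 = 15

15


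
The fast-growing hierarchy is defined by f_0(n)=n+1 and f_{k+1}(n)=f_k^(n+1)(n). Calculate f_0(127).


f_0(127) = 127 + 1 = 128

128


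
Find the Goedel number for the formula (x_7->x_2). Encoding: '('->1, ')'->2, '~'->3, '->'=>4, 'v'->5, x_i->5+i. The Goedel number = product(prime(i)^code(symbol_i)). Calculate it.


Formula: (x_7->x_2)
Symbol codes: [1, 12, 4, 7, 2]
Primes: [2, 3, 5, 7, 11]
p_1^1 = 2^1 = 2
p_2^12 = 3^12 = 531441
p_3^4 = 5^4 = 625
p_4^7 = 7^7 = 823543
p_5^2 = 11^2 = 121
Product = 66196757963778750

66196757963778750


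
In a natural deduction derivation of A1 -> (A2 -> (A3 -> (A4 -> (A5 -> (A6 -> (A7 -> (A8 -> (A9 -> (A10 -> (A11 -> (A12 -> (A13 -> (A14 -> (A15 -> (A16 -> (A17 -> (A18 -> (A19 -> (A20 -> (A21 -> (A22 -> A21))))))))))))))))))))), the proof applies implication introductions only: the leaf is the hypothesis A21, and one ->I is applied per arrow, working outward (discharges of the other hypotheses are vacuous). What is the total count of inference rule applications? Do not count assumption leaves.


The formula has 22 arrows (->); its innermost consequent A21 is one of the antecedents,
so the proof starts from the hypothesis leaf A21 (not a rule application) and closes one arrow per ->I.
Building A1 -> (A2 -> (A3 -> (A4 -> (A5 -> (A6 -> (A7 -> (A8 -> (A9 -> (A10 -> (A11 -> (A12 -> (A13 -> (A14 -> (A15 -> (A16 -> (A17 -> (A18 -> (A19 -> (A20 -> (A21 -> (A22 -> A21))))))))))))))))))))) therefore takes 22 nested implication introductions.
Total inference nodes = 22

22


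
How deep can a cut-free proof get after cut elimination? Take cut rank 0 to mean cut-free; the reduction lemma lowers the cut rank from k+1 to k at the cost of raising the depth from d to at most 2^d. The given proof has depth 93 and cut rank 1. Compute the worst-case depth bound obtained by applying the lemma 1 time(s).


Each rank reduction sends depth d to at most 2^d; cut rank r needs r reductions.
2_0(93) = 93
2_1(93) = 2^93 = 9903520314283042199192993792
Cut-free depth bound = 9903520314283042199192993792

9903520314283042199192993792


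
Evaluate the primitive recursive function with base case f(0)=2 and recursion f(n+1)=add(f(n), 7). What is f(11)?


f(0) = 2
f(1) = add(f(0), 7) = add(2, 7) = 9
f(2) = add(f(1), 7) = add(9, 7) = 16
f(3) = add(f(2), 7) = add(16, 7) = 23
f(4) = add(f(3), 7) = add(23, 7) = 30
f(5) = add(f(4), 7) = add(30, 7) = 37
f(6) = add(f(5), 7) = add(37, 7) = 44
f(7) = add(f(6), 7) = add(44, 7) = 51
f(8) = add(f(7), 7) = add(51, 7) = 58
f(9) = add(f(8), 7) = add(58, 7) = 65
f(10) = add(f(9), 7) = add(65, 7) = 72
f(11) = add(f(10), 7) = add(72, 7) = 79


79


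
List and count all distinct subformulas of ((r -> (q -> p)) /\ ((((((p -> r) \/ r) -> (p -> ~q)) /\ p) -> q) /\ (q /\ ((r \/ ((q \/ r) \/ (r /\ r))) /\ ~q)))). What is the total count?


Formula: ((r -> (q -> p)) /\ ((((((p -> r) \/ r) -> (p -> ~q)) /\ p) -> q) /\ (q /\ ((r \/ ((q \/ r) \/ (r /\ r))) /\ ~q))))
Subformulas found:
  1. r
  2. q
  3. p
  4. ~q
  5. (q \/ r)
  6. (r /\ r)
  7. (q -> p)
  8. (p -> r)
  9. (p -> ~q)
  10. (r -> (q -> p))
  11. ((p -> r) \/ r)
  12. ((q \/ r) \/ (r /\ r))
  13. (r \/ ((q \/ r) \/ (r /\ r)))
  14. (((p -> r) \/ r) -> (p -> ~q))
  15. ((((p -> r) \/ r) -> (p -> ~q)) /\ p)
  16. ((r \/ ((q \/ r) \/ (r /\ r))) /\ ~q)
  17. (q /\ ((r \/ ((q \/ r) \/ (r /\ r))) /\ ~q))
  18. (((((p -> r) \/ r) -> (p -> ~q)) /\ p) -> q)
  19. ((((((p -> r) \/ r) -> (p -> ~q)) /\ p) -> q) /\ (q /\ ((r \/ ((q \/ r) \/ (r /\ r))) /\ ~q)))
  20. ((r -> (q -> p)) /\ ((((((p -> r) \/ r) -> (p -> ~q)) /\ p) -> q) /\ (q /\ ((r \/ ((q \/ r) \/ (r /\ r))) /\ ~q))))
Total distinct subformulas = 20

20


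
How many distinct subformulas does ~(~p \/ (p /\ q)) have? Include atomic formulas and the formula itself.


Formula: ~(~p \/ (p /\ q))
Subformulas found:
  1. q
  2. p
  3. ~p
  4. (p /\ q)
  5. (~p \/ (p /\ q))
  6. ~(~p \/ (p /\ q))
Total distinct subformulas = 6

6


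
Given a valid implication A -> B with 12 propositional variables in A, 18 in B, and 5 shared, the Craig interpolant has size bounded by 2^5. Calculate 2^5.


Shared atoms = 5
Craig interpolant size bound = 2^5
= 32

32


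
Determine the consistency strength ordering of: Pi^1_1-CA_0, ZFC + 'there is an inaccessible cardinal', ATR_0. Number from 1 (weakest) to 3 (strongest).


Ordering by consistency strength:
1. ATR_0
2. Pi^1_1-CA_0
3. ZFC + 'there is an inaccessible cardinal'


Pi^1_1-CA_0=2, ZFC + 'there is an inaccessible cardinal'=3, ATR_0=1


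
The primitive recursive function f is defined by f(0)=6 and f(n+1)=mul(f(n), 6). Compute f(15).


f(0) = 6
f(1) = mul(f(0), 6) = mul(6, 6) = 36
f(2) = mul(f(1), 6) = mul(36, 6) = 216
f(3) = mul(f(2), 6) = mul(216, 6) = 1296
f(4) = mul(f(3), 6) = mul(1296, 6) = 7776
f(5) = mul(f(4), 6) = mul(7776, 6) = 46656
f(6) = mul(f(5), 6) = mul(46656, 6) = 279936
f(7) = mul(f(6), 6) = mul(279936, 6) = 1679616
f(8) = mul(f(7), 6) = mul(1679616, 6) = 10077696
f(9) = mul(f(8), 6) = mul(10077696, 6) = 60466176
f(10) = mul(f(9), 6) = mul(60466176, 6) = 362797056
f(11) = mul(f(10), 6) = mul(362797056, 6) = 2176782336
f(12) = mul(f(11), 6) = mul(2176782336, 6) = 13060694016
f(13) = mul(f(12), 6) = mul(13060694016, 6) = 78364164096
f(14) = mul(f(13), 6) = mul(78364164096, 6) = 470184984576
f(15) = mul(f(14), 6) = mul(470184984576, 6) = 2821109907456


2821109907456


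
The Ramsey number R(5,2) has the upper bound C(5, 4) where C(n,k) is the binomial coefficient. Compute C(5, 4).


R(5,2) <= C(5+2-2, 5-1) = C(5, 4)
C(5, 4) = 5! / (4! * 1!)
= 5

5


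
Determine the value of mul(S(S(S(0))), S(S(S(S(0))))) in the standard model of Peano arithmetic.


mul(S^3(0), S^4(0)):
S^3(0) = 3
S^4(0) = 4
3 * 4 = 12

12


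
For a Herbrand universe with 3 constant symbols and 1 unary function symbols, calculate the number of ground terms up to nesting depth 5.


Herbrand terms by depth:
Depth 0: 3 constants
Depth 1: 3 new terms (running total: 6)
Depth 2: 3 new terms (running total: 9)
Depth 3: 3 new terms (running total: 12)
Depth 4: 3 new terms (running total: 15)
Depth 5: 3 new terms (running total: 18)
Total distinct ground terms = 18

18


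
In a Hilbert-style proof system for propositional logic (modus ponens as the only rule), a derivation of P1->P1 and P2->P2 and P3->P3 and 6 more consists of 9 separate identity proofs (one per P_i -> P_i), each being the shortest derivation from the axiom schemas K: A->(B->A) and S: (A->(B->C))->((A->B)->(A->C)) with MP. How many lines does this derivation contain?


The shortest proof of A->A from K and S in the Hilbert calculus has exactly 5 lines:
(1) K instance A->((A->A)->A), (2) S instance, (3) MP on 1,2, (4) K instance A->(A->A), (5) MP on 3,4.
For 9 independent identities: 9 * 5 = 45 lines total.

45


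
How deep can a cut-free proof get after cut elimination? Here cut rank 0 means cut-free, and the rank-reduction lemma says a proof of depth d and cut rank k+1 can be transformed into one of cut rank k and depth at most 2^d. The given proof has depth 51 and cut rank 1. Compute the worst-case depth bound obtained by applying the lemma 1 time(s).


Each rank reduction sends depth d to at most 2^d; cut rank r needs r reductions.
2_0(51) = 51
2_1(51) = 2^51 = 2251799813685248
Cut-free depth bound = 2251799813685248

2251799813685248


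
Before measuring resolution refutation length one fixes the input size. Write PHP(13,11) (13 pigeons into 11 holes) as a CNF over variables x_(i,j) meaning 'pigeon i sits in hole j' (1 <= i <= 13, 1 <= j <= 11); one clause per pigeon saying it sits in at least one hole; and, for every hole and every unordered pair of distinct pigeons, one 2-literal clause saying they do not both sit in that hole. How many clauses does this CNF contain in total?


PHP(13,11): 13 pigeons, 11 holes, 13*11 = 143 variables.
- pigeon clauses: one per pigeon -> 13 clauses
- hole clauses: 11 holes * C(13,2) = 11 * 78 -> 858 clauses
Total clauses = 13 + 858 = 871

871


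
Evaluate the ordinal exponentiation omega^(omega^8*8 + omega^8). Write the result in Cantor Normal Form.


omega^(omega^8*8 + omega^8):
Both terms of the exponent have the same exponent 8, so they merge: omega^8*8 + omega^8 = omega^8*(8+1) = omega^8*9.
omega raised to a CNF ordinal is a single CNF term: Result = omega^(omega^8*9)

omega^(omega^8*9)


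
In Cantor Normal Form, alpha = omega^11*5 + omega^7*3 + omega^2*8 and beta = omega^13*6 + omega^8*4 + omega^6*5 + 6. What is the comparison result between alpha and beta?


Compare term by term from highest exponent:
alpha = omega^11*5 + omega^7*3 + omega^2*8
beta = omega^13*6 + omega^8*4 + omega^6*5 + 6
Term 1: alpha has omega^11*5, beta has omega^13*6
Term 2: alpha has omega^7*3, beta has omega^8*4
Term 3: alpha has omega^2*8, beta has omega^6*5
Term 4: alpha has omega^0*0, beta has omega^0*6
Result: alpha < beta

alpha < beta


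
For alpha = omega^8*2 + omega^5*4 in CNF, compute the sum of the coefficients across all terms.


CNF: omega^8*2 + omega^5*4
Coefficients: 2 + 4 = 6

6


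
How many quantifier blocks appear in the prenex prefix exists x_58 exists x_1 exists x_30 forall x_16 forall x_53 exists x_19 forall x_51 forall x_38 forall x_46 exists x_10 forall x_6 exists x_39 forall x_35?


Alternations = 7.
Blocks = alternations + 1 = 8

8


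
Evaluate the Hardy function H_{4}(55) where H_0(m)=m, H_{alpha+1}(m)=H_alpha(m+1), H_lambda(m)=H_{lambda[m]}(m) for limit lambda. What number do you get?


H_4(55):
For finite ordinals k, H_k(n) = n + k (each successor step adds 1).
H_4(55) = 55 + 4 = 59

59


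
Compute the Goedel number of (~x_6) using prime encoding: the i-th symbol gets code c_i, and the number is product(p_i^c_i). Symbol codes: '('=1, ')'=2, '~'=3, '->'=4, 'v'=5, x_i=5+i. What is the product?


Formula: (~x_6)
Symbol codes: [1, 3, 11, 2]
Primes: [2, 3, 5, 7]
p_1^1 = 2^1 = 2
p_2^3 = 3^3 = 27
p_3^11 = 5^11 = 48828125
p_4^2 = 7^2 = 49
Product = 129199218750

129199218750


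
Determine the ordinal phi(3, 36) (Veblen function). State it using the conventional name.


phi(3, 36):
phi(3, beta) = eta_beta (the beta-th eta number, fixed point of zeta).
phi(3, 36) = eta_36

eta_36


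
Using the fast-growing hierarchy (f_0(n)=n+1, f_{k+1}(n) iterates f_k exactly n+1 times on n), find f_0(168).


f_0(168) = 168 + 1 = 169

169


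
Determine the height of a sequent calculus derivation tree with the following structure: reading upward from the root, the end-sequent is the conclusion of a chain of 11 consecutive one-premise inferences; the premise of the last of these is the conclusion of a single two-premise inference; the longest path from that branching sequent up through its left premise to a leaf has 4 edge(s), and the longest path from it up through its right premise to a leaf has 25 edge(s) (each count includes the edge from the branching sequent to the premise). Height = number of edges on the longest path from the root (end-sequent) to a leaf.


Longest path through the left premise: 4 edges (measured from the branching sequent)
Longest path through the right premise: 25 edges
Height of the subtree rooted at the branching sequent: max(4, 25) = 25
The branching sequent sits 11 edges above the root (the chain of one-premise inferences), so height = 25 + 11 = 36

36


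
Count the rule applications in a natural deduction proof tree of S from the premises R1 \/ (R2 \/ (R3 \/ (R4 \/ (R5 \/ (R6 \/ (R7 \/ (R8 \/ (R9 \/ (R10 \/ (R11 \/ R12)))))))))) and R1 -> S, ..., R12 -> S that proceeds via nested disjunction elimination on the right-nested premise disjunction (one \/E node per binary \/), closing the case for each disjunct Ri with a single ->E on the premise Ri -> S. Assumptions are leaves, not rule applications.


The premise R1 \/ (R2 \/ (R3 \/ (R4 \/ (R5 \/ (R6 \/ (R7 \/ (R8 \/ (R9 \/ (R10 \/ (R11 \/ R12)))))))))) contains 12 disjuncts, hence 11 binary \/ connectives.
- Each binary \/ is eliminated once: 11 \/E nodes.
- Each of the 12 cases Ri derives S by one ->E with Ri -> S: 12 ->E nodes.
Total = 11 + 12 = 23

23


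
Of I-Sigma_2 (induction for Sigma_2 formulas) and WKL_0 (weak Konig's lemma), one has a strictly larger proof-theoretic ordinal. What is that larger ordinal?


Proof-theoretic ordinal of I-Sigma_2 (induction for Sigma_2 formulas): omega^(omega^omega)
Proof-theoretic ordinal of WKL_0 (weak Konig's lemma): omega^omega
Comparing: omega^omega < omega^(omega^omega).
The larger ordinal is omega^(omega^omega) (from I-Sigma_2 (induction for Sigma_2 formulas)).

omega^(omega^omega)


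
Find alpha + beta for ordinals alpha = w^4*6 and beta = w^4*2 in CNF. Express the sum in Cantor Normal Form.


Ordinal addition w^4*6 + w^4*2:
Both terms have the same exponent 4.
w^e*c + w^e*d = w^e*(c+d).
Result = w^4*(6+2) = w^4*8

w^4*8
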